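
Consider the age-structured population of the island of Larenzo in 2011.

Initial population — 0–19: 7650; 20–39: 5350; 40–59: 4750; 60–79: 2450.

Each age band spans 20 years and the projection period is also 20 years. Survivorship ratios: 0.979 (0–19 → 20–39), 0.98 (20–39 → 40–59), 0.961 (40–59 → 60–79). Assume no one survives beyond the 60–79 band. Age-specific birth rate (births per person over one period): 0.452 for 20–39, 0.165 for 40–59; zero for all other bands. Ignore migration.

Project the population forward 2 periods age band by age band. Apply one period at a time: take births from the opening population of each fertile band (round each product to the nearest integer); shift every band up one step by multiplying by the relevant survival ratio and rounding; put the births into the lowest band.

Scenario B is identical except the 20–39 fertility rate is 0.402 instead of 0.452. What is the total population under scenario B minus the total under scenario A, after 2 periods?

After projecting period 1:
Births: 5350 × 0.452 = 2418 ; 4750 × 0.165 = 784 ⇒ total 3202
20–39: 7650 × 0.979 = 7489
40–59: 5350 × 0.98 = 5243
60–79: 4750 × 0.961 = 4565
Giving 3202 / 7489 / 5243 / 4565.
After projecting period 2:
Births: 7489 × 0.452 = 3385 ; 5243 × 0.165 = 865 ⇒ total 4250
20–39: 3202 × 0.979 = 3135
40–59: 7489 × 0.98 = 7339
60–79: 5243 × 0.961 = 5039
Giving 4250 / 3135 / 7339 / 5039.
Scenario A total after 2 periods: 19763
Scenario B projection —
After projecting period 1:
Births: 5350 × 0.402 = 2151 ; 4750 × 0.165 = 784 ⇒ total 2935
20–39: 7650 × 0.979 = 7489
40–59: 5350 × 0.98 = 5243
60–79: 4750 × 0.961 = 4565
Giving 2935 / 7489 / 5243 / 4565.
After projecting period 2:
Births: 7489 × 0.402 = 3011 ; 5243 × 0.165 = 865 ⇒ total 3876
20–39: 2935 × 0.979 = 2873
40–59: 7489 × 0.98 = 7339
60–79: 5243 × 0.961 = 5039
Giving 3876 / 2873 / 7339 / 5039.
Scenario B total after 2 periods: 19127
Difference B − A = 19127 − 19763 = -636

-636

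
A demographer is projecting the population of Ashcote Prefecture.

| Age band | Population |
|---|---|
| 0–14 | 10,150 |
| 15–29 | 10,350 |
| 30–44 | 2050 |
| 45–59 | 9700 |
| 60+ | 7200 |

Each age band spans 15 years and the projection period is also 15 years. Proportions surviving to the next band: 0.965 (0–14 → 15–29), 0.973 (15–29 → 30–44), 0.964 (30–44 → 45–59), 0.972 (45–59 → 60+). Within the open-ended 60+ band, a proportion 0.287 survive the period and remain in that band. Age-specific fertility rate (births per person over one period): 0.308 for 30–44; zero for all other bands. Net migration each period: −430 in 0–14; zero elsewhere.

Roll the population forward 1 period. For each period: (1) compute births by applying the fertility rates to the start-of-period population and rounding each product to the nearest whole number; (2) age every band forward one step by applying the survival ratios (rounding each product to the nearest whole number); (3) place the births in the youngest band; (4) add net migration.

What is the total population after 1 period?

Period 1.
Births: 2050 × 0.308 = 631
15–29: 10150 × 0.965 = 9795
30–44: 10350 × 0.973 = 10071
45–59: 2050 × 0.964 = 1976
60+: 9700 × 0.972 + 7200 × 0.287 = 9428 + 2066 = 11494
Net migration: 0–14 − 430 → 201
→ [201, 9795, 10071, 1976, 11494]
Total after period 1: 201 + 9795 + 10071 + 1976 + 11494 = 33537

33537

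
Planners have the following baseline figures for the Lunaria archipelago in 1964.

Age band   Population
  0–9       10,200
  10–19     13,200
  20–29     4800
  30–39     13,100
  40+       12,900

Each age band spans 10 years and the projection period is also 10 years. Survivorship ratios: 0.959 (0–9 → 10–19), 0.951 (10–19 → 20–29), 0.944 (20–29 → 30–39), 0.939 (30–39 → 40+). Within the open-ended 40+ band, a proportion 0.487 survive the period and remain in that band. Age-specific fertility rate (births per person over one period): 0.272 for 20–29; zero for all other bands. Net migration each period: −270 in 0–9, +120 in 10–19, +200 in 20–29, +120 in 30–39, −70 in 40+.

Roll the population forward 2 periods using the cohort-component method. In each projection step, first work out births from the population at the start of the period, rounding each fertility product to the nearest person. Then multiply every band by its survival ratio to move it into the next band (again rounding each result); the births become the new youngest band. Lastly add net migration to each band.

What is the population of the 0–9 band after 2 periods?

Numbering the groups 1..5 from youngest to oldest:
[period 1]
Births: 4800 * 0.272 = 1306
Group 2: 10200 * 0.959 = 9782
Group 3: 13200 * 0.951 = 12553
Group 4: 4800 * 0.944 = 4531
Group 5: 13100 * 0.939 + 12900 * 0.487 = 12301 + 6282 = 18583
Net migration: Group 1 − 270 → 1036; Group 2 + 120 → 9902; Group 3 + 200 → 12753; Group 4 + 120 → 4651; Group 5 − 70 → 18513
End of period: [1036, 9902, 12753, 4651, 18513]
[period 2]
Births: 12753 * 0.272 = 3469
Group 2: 1036 * 0.959 = 994
Group 3: 9902 * 0.951 = 9417
Group 4: 12753 * 0.944 = 12039
Group 5: 4651 * 0.939 + 18513 * 0.487 = 4367 + 9016 = 13383
Net migration: Group 1 − 270 → 3199; Group 2 + 120 → 1114; Group 3 + 200 → 9617; Group 4 + 120 → 12159; Group 5 − 70 → 13313
End of period: [3199, 1114, 9617, 12159, 13313]

3199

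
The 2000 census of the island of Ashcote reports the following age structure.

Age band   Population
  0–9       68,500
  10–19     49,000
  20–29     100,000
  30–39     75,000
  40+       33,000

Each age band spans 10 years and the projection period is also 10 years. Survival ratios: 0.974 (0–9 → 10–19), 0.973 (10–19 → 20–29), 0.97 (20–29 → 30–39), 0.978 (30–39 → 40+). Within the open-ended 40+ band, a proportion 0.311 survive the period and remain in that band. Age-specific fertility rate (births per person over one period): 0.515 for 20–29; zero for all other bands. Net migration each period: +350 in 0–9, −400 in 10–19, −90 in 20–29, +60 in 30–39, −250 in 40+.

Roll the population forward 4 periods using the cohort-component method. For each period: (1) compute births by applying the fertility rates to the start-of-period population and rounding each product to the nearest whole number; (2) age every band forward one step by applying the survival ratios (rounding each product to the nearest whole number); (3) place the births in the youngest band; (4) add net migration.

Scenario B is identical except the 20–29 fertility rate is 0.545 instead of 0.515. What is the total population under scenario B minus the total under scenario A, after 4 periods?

Call the groups 1 to 5, youngest first.
Period 1.
Births: 100000 × 0.515 = 51500
Group 2: 68500 × 0.974 = 66719
Group 3: 49000 × 0.973 = 47677
Group 4: 100000 × 0.97 = 97000
Group 5: 75000 × 0.978 + 33000 × 0.311 = 73350 + 10263 = 83613
Net migration: Group 1 + 350 → 51850; Group 2 − 400 → 66319; Group 3 − 90 → 47587; Group 4 + 60 → 97060; Group 5 − 250 → 83363
Giving 51850 / 66319 / 47587 / 97060 / 83363.
Period 2.
Births: 47587 × 0.515 = 24507
Group 2: 51850 × 0.974 = 50502
Group 3: 66319 × 0.973 = 64528
Group 4: 47587 × 0.97 = 46159
Group 5: 97060 × 0.978 + 83363 × 0.311 = 94925 + 25926 = 120851
Net migration: Group 1 + 350 → 24857; Group 2 − 400 → 50102; Group 3 − 90 → 64438; Group 4 + 60 → 46219; Group 5 − 250 → 120601
Giving 24857 / 50102 / 64438 / 46219 / 120601.
Period 3.
Births: 64438 × 0.515 = 33186
Group 2: 24857 × 0.974 = 24211
Group 3: 50102 × 0.973 = 48749
Group 4: 64438 × 0.97 = 62505
Group 5: 46219 × 0.978 + 120601 × 0.311 = 45202 + 37507 = 82709
Net migration: Group 1 + 350 → 33536; Group 2 − 400 → 23811; Group 3 − 90 → 48659; Group 4 + 60 → 62565; Group 5 − 250 → 82459
Giving 33536 / 23811 / 48659 / 62565 / 82459.
Period 4.
Births: 48659 × 0.515 = 25059
Group 2: 33536 × 0.974 = 32664
Group 3: 23811 × 0.973 = 23168
Group 4: 48659 × 0.97 = 47199
Group 5: 62565 × 0.978 + 82459 × 0.311 = 61189 + 25645 = 86834
Net migration: Group 1 + 350 → 25409; Group 2 − 400 → 32264; Group 3 − 90 → 23078; Group 4 + 60 → 47259; Group 5 − 250 → 86584
Giving 25409 / 32264 / 23078 / 47259 / 86584.
Scenario A total after 4 periods: 214594
Scenario B projection —
Period 1.
Births: 100000 × 0.545 = 54500
Group 2: 68500 × 0.974 = 66719
Group 3: 49000 × 0.973 = 47677
Group 4: 100000 × 0.97 = 97000
Group 5: 75000 × 0.978 + 33000 × 0.311 = 73350 + 10263 = 83613
Net migration: Group 1 + 350 → 54850; Group 2 − 400 → 66319; Group 3 − 90 → 47587; Group 4 + 60 → 97060; Group 5 − 250 → 83363
Giving 54850 / 66319 / 47587 / 97060 / 83363.
Period 2.
Births: 47587 × 0.545 = 25935
Group 2: 54850 × 0.974 = 53424
Group 3: 66319 × 0.973 = 64528
Group 4: 47587 × 0.97 = 46159
Group 5: 97060 × 0.978 + 83363 × 0.311 = 94925 + 25926 = 120851
Net migration: Group 1 + 350 → 26285; Group 2 − 400 → 53024; Group 3 − 90 → 64438; Group 4 + 60 → 46219; Group 5 − 250 → 120601
Giving 26285 / 53024 / 64438 / 46219 / 120601.
Period 3.
Births: 64438 × 0.545 = 35119
Group 2: 26285 × 0.974 = 25602
Group 3: 53024 × 0.973 = 51592
Group 4: 64438 × 0.97 = 62505
Group 5: 46219 × 0.978 + 120601 × 0.311 = 45202 + 37507 = 82709
Net migration: Group 1 + 350 → 35469; Group 2 − 400 → 25202; Group 3 − 90 → 51502; Group 4 + 60 → 62565; Group 5 − 250 → 82459
Giving 35469 / 25202 / 51502 / 62565 / 82459.
Period 4.
Births: 51502 × 0.545 = 28069
Group 2: 35469 × 0.974 = 34547
Group 3: 25202 × 0.973 = 24522
Group 4: 51502 × 0.97 = 49957
Group 5: 62565 × 0.978 + 82459 × 0.311 = 61189 + 25645 = 86834
Net migration: Group 1 + 350 → 28419; Group 2 − 400 → 34147; Group 3 − 90 → 24432; Group 4 + 60 → 50017; Group 5 − 250 → 86584
Giving 28419 / 34147 / 24432 / 50017 / 86584.
Scenario B total after 4 periods: 223599
Difference B − A = 223599 − 214594 = 9005

9005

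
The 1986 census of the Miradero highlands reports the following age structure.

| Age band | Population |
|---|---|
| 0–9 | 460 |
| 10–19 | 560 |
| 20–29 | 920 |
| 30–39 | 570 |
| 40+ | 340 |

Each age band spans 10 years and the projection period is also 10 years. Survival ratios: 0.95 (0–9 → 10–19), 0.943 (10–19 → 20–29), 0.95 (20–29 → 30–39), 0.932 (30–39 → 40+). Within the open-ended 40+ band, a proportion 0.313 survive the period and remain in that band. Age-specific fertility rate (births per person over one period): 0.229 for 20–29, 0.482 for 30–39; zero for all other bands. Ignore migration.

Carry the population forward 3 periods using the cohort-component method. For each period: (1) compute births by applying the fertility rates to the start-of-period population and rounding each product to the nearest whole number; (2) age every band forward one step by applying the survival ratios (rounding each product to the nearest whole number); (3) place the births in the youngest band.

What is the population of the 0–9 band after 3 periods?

After projecting period 1:
Births: 920 * 0.229 = 211, 570 * 0.482 = 275 — total 486
10–19: 460 * 0.95 = 437
20–29: 560 * 0.943 = 528
30–39: 920 * 0.95 = 874
40+: 570 * 0.932 + 340 * 0.313 = 531 + 106 = 637
→ [486, 437, 528, 874, 637]
After projecting period 2:
Births: 528 * 0.229 = 121, 874 * 0.482 = 421 — total 542
10–19: 486 * 0.95 = 462
20–29: 437 * 0.943 = 412
30–39: 528 * 0.95 = 502
40+: 874 * 0.932 + 637 * 0.313 = 815 + 199 = 1014
→ [542, 462, 412, 502, 1014]
After projecting period 3:
Births: 412 * 0.229 = 94, 502 * 0.482 = 242 — total 336
10–19: 542 * 0.95 = 515
20–29: 462 * 0.943 = 436
30–39: 412 * 0.95 = 391
40+: 502 * 0.932 + 1014 * 0.313 = 468 + 317 = 785
→ [336, 515, 436, 391, 785]

336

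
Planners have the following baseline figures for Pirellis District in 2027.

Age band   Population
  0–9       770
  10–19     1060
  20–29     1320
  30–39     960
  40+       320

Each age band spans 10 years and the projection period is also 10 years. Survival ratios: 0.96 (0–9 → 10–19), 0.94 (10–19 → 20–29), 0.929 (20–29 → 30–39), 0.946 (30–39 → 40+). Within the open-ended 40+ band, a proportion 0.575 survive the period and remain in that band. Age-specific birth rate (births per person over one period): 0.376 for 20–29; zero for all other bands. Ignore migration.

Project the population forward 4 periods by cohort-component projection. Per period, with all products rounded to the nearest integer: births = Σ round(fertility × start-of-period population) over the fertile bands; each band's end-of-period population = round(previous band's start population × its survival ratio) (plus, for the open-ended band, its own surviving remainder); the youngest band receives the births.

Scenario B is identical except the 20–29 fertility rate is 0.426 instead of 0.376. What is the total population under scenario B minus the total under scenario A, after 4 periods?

184

[period 1]
Births: 1320 × 0.376 = 496
10–19: 770 × 0.96 = 739
20–29: 1060 × 0.94 = 996
30–39: 1320 × 0.929 = 1226
40+: 960 × 0.946 + 320 × 0.575 = 908 + 184 = 1092
→ [496, 739, 996, 1226, 1092]
[period 2]
Births: 996 × 0.376 = 374
10–19: 496 × 0.96 = 476
20–29: 739 × 0.94 = 695
30–39: 996 × 0.929 = 925
40+: 1226 × 0.946 + 1092 × 0.575 = 1160 + 628 = 1788
→ [374, 476, 695, 925, 1788]
[period 3]
Births: 695 × 0.376 = 261
10–19: 374 × 0.96 = 359
20–29: 476 × 0.94 = 447
30–39: 695 × 0.929 = 646
40+: 925 × 0.946 + 1788 × 0.575 = 875 + 1028 = 1903
→ [261, 359, 447, 646, 1903]
[period 4]
Births: 447 × 0.376 = 168
10–19: 261 × 0.96 = 251
20–29: 359 × 0.94 = 337
30–39: 447 × 0.929 = 415
40+: 646 × 0.946 + 1903 × 0.575 = 611 + 1094 = 1705
→ [168, 251, 337, 415, 1705]
Scenario A total after 4 periods: 2876
Scenario B projection —
[period 1]
Births: 1320 × 0.426 = 562
10–19: 770 × 0.96 = 739
20–29: 1060 × 0.94 = 996
30–39: 1320 × 0.929 = 1226
40+: 960 × 0.946 + 320 × 0.575 = 908 + 184 = 1092
→ [562, 739, 996, 1226, 1092]
[period 2]
Births: 996 × 0.426 = 424
10–19: 562 × 0.96 = 540
20–29: 739 × 0.94 = 695
30–39: 996 × 0.929 = 925
40+: 1226 × 0.946 + 1092 × 0.575 = 1160 + 628 = 1788
→ [424, 540, 695, 925, 1788]
[period 3]
Births: 695 × 0.426 = 296
10–19: 424 × 0.96 = 407
20–29: 540 × 0.94 = 508
30–39: 695 × 0.929 = 646
40+: 925 × 0.946 + 1788 × 0.575 = 875 + 1028 = 1903
→ [296, 407, 508, 646, 1903]
[period 4]
Births: 508 × 0.426 = 216
10–19: 296 × 0.96 = 284
20–29: 407 × 0.94 = 383
30–39: 508 × 0.929 = 472
40+: 646 × 0.946 + 1903 × 0.575 = 611 + 1094 = 1705
→ [216, 284, 383, 472, 1705]
Scenario B total after 4 periods: 3060
Difference B − A = 3060 − 2876 = 184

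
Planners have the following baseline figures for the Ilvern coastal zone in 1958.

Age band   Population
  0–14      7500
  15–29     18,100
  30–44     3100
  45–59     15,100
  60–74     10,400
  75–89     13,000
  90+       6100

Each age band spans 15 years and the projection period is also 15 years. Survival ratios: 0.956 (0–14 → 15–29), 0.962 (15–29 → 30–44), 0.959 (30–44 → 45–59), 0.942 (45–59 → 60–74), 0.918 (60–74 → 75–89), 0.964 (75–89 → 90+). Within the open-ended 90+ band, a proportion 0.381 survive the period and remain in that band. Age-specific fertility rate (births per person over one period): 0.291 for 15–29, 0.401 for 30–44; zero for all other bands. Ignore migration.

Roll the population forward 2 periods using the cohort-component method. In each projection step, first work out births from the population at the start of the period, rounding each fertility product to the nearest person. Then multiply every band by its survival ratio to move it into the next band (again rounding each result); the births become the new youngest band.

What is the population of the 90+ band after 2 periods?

Period 1:
Births: 18100 × 0.291 = 5267  |  3100 × 0.401 = 1243 → 6510
15–29: 7500 × 0.956 = 7170
30–44: 18100 × 0.962 = 17412
45–59: 3100 × 0.959 = 2973
60–74: 15100 × 0.942 = 14224
75–89: 10400 × 0.918 = 9547
90+: 13000 × 0.964 + 6100 × 0.381 = 12532 + 2324 = 14856
→ [6510, 7170, 17412, 2973, 14224, 9547, 14856]
Period 2:
Births: 7170 × 0.291 = 2086  |  17412 × 0.401 = 6982 → 9068
15–29: 6510 × 0.956 = 6224
30–44: 7170 × 0.962 = 6898
45–59: 17412 × 0.959 = 16698
60–74: 2973 × 0.942 = 2801
75–89: 14224 × 0.918 = 13058
90+: 9547 × 0.964 + 14856 × 0.381 = 9203 + 5660 = 14863
→ [9068, 6224, 6898, 16698, 2801, 13058, 14863]

14863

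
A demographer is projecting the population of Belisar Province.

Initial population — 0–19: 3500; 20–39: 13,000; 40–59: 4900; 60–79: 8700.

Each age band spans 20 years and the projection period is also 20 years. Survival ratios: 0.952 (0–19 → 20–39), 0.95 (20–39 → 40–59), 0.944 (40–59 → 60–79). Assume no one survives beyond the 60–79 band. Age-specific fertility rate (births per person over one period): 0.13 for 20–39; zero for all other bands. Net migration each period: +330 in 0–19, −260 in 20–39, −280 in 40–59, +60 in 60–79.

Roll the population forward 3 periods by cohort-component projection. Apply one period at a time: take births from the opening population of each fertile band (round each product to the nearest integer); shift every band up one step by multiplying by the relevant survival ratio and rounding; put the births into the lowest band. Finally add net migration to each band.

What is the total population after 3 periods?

Period 1.
Births: 13000 × 0.13 = 1690
20–39: 3500 × 0.952 = 3332
40–59: 13000 × 0.95 = 12350
60–79: 4900 × 0.944 = 4626
Net migration: 0–19 + 330 → 2020; 20–39 − 260 → 3072; 40–59 − 280 → 12070; 60–79 + 60 → 4686
→ [2020, 3072, 12070, 4686]
Period 2.
Births: 3072 × 0.13 = 399
20–39: 2020 × 0.952 = 1923
40–59: 3072 × 0.95 = 2918
60–79: 12070 × 0.944 = 11394
Net migration: 0–19 + 330 → 729; 20–39 − 260 → 1663; 40–59 − 280 → 2638; 60–79 + 60 → 11454
→ [729, 1663, 2638, 11454]
Period 3.
Births: 1663 × 0.13 = 216
20–39: 729 × 0.952 = 694
40–59: 1663 × 0.95 = 1580
60–79: 2638 × 0.944 = 2490
Net migration: 0–19 + 330 → 546; 20–39 − 260 → 434; 40–59 − 280 → 1300; 60–79 + 60 → 2550
→ [546, 434, 1300, 2550]
Total after period 3: 546 + 434 + 1300 + 2550 = 4830

4830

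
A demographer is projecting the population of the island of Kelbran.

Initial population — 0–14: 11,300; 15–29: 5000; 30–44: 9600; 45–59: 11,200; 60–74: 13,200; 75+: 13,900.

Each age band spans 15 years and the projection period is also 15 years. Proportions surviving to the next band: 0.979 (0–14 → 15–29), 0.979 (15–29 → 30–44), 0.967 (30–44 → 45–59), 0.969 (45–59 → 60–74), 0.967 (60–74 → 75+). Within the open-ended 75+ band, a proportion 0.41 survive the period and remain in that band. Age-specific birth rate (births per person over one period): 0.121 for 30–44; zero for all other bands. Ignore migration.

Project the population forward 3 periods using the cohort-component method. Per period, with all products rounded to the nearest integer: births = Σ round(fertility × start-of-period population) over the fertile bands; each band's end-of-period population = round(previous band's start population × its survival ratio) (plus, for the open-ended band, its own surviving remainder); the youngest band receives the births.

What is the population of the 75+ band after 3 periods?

16105

Numbering the groups 1..6 from youngest to oldest:
— Period 1 —
Births: 9600 * 0.121 = 1162
Group 2: 11300 * 0.979 = 11063
Group 3: 5000 * 0.979 = 4895
Group 4: 9600 * 0.967 = 9283
Group 5: 11200 * 0.969 = 10853
Group 6: 13200 * 0.967 + 13900 * 0.41 = 12764 + 5699 = 18463
→ [1162, 11063, 4895, 9283, 10853, 18463]
— Period 2 —
Births: 4895 * 0.121 = 592
Group 2: 1162 * 0.979 = 1138
Group 3: 11063 * 0.979 = 10831
Group 4: 4895 * 0.967 = 4733
Group 5: 9283 * 0.969 = 8995
Group 6: 10853 * 0.967 + 18463 * 0.41 = 10495 + 7570 = 18065
→ [592, 1138, 10831, 4733, 8995, 18065]
— Period 3 —
Births: 10831 * 0.121 = 1311
Group 2: 592 * 0.979 = 580
Group 3: 1138 * 0.979 = 1114
Group 4: 10831 * 0.967 = 10474
Group 5: 4733 * 0.969 = 4586
Group 6: 8995 * 0.967 + 18065 * 0.41 = 8698 + 7407 = 16105
→ [1311, 580, 1114, 10474, 4586, 16105]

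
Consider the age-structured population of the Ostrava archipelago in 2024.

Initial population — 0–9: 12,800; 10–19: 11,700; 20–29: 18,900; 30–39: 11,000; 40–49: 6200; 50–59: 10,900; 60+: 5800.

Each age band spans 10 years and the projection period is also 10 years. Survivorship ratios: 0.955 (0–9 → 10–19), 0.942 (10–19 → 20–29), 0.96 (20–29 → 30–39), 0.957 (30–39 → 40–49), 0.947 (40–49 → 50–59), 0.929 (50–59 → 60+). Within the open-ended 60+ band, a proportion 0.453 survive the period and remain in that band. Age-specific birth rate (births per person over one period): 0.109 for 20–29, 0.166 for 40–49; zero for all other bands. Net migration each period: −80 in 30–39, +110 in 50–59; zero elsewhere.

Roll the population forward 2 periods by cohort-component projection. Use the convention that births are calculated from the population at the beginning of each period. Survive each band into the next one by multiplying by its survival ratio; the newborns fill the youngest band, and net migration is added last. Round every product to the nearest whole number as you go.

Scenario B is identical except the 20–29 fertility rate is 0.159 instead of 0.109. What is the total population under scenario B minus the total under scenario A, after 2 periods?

1453

Call the groups 1 to 7, youngest first.
— Period 1 —
Births: 18900 × 0.109 = 2060 ; 6200 × 0.166 = 1029 → 3089
Group 2: 12800 × 0.955 = 12224
Group 3: 11700 × 0.942 = 11021
Group 4: 18900 × 0.96 = 18144
Group 5: 11000 × 0.957 = 10527
Group 6: 6200 × 0.947 = 5871
Group 7: 10900 × 0.929 + 5800 × 0.453 = 10126 + 2627 = 12753
Net migration: Group 4 − 80 → 18064; Group 6 + 110 → 5981
End of period: [3089, 12224, 11021, 18064, 10527, 5981, 12753]
— Period 2 —
Births: 11021 × 0.109 = 1201 ; 10527 × 0.166 = 1747 → 2948
Group 2: 3089 × 0.955 = 2950
Group 3: 12224 × 0.942 = 11515
Group 4: 11021 × 0.96 = 10580
Group 5: 18064 × 0.957 = 17287
Group 6: 10527 × 0.947 = 9969
Group 7: 5981 × 0.929 + 12753 × 0.453 = 5556 + 5777 = 11333
Net migration: Group 4 − 80 → 10500; Group 6 + 110 → 10079
End of period: [2948, 2950, 11515, 10500, 17287, 10079, 11333]
Scenario A total after 2 periods: 66612
Scenario B projection —
— Period 1 —
Births: 18900 × 0.159 = 3005 ; 6200 × 0.166 = 1029 → 4034
Group 2: 12800 × 0.955 = 12224
Group 3: 11700 × 0.942 = 11021
Group 4: 18900 × 0.96 = 18144
Group 5: 11000 × 0.957 = 10527
Group 6: 6200 × 0.947 = 5871
Group 7: 10900 × 0.929 + 5800 × 0.453 = 10126 + 2627 = 12753
Net migration: Group 4 − 80 → 18064; Group 6 + 110 → 5981
End of period: [4034, 12224, 11021, 18064, 10527, 5981, 12753]
— Period 2 —
Births: 11021 × 0.159 = 1752 ; 10527 × 0.166 = 1747 → 3499
Group 2: 4034 × 0.955 = 3852
Group 3: 12224 × 0.942 = 11515
Group 4: 11021 × 0.96 = 10580
Group 5: 18064 × 0.957 = 17287
Group 6: 10527 × 0.947 = 9969
Group 7: 5981 × 0.929 + 12753 × 0.453 = 5556 + 5777 = 11333
Net migration: Group 4 − 80 → 10500; Group 6 + 110 → 10079
End of period: [3499, 3852, 11515, 10500, 17287, 10079, 11333]
Scenario B total after 2 periods: 68065
Difference B − A = 68065 − 66612 = 1453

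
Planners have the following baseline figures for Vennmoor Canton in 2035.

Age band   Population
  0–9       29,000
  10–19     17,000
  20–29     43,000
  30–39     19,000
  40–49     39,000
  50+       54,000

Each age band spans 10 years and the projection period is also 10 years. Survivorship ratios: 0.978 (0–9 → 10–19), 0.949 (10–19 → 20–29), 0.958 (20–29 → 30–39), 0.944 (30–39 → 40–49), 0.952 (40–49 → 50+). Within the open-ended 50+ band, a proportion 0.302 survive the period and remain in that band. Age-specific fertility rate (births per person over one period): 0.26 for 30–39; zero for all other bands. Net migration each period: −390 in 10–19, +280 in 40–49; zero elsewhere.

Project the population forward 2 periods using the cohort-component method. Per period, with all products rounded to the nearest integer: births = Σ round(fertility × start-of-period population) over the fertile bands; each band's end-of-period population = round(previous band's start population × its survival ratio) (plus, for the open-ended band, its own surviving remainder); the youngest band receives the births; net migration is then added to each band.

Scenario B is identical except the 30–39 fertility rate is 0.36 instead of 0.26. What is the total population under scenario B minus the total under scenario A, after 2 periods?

Let group 1 be 0–9 through group 6 = 50+.
Period 1.
Births: 19000 × 0.26 = 4940
Group 2: 29000 × 0.978 = 28362
Group 3: 17000 × 0.949 = 16133
Group 4: 43000 × 0.958 = 41194
Group 5: 19000 × 0.944 = 17936
Group 6: 39000 × 0.952 + 54000 × 0.302 = 37128 + 16308 = 53436
Net migration: Group 2 − 390 → 27972; Group 5 + 280 → 18216
→ [4940, 27972, 16133, 41194, 18216, 53436]
Period 2.
Births: 41194 × 0.26 = 10710
Group 2: 4940 × 0.978 = 4831
Group 3: 27972 × 0.949 = 26545
Group 4: 16133 × 0.958 = 15455
Group 5: 41194 × 0.944 = 38887
Group 6: 18216 × 0.952 + 53436 × 0.302 = 17342 + 16138 = 33480
Net migration: Group 2 − 390 → 4441; Group 5 + 280 → 39167
→ [10710, 4441, 26545, 15455, 39167, 33480]
Scenario A total after 2 periods: 129798
Scenario B projection —
Period 1.
Births: 19000 × 0.36 = 6840
Group 2: 29000 × 0.978 = 28362
Group 3: 17000 × 0.949 = 16133
Group 4: 43000 × 0.958 = 41194
Group 5: 19000 × 0.944 = 17936
Group 6: 39000 × 0.952 + 54000 × 0.302 = 37128 + 16308 = 53436
Net migration: Group 2 − 390 → 27972; Group 5 + 280 → 18216
→ [6840, 27972, 16133, 41194, 18216, 53436]
Period 2.
Births: 41194 × 0.36 = 14830
Group 2: 6840 × 0.978 = 6690
Group 3: 27972 × 0.949 = 26545
Group 4: 16133 × 0.958 = 15455
Group 5: 41194 × 0.944 = 38887
Group 6: 18216 × 0.952 + 53436 × 0.302 = 17342 + 16138 = 33480
Net migration: Group 2 − 390 → 6300; Group 5 + 280 → 39167
→ [14830, 6300, 26545, 15455, 39167, 33480]
Scenario B total after 2 periods: 135777
Difference B − A = 135777 − 129798 = 5979

5979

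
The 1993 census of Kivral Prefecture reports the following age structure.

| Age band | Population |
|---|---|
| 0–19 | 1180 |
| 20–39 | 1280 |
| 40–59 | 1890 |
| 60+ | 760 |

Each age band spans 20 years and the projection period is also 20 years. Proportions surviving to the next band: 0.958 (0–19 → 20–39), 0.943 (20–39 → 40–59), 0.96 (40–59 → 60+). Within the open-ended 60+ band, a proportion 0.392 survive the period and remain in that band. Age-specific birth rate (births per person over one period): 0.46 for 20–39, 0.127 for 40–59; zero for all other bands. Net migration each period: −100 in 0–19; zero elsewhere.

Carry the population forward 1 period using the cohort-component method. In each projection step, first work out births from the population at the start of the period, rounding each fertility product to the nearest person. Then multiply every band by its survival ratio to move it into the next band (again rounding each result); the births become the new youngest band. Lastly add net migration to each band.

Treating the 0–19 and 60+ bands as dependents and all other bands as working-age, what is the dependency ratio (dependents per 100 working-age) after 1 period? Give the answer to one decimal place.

121.6

Let band 1 be 0–19 through band 4 = 60+.
[period 1]
Births: 1280 × 0.46 = 589  |  1890 × 0.127 = 240 — total 829
Band 2: 1180 × 0.958 = 1130
Band 3: 1280 × 0.943 = 1207
Band 4: 1890 × 0.96 + 760 × 0.392 = 1814 + 298 = 2112
Net migration: Band 1 − 100 → 729
Population now: 0–19=729, 20–39=1130, 40–59=1207, 60+=2112
Dependents (band 0–19 + band 60+) = 729 + 2112 = 2841; working-age = 2337; ratio = 2841/2337 × 100 = 121.6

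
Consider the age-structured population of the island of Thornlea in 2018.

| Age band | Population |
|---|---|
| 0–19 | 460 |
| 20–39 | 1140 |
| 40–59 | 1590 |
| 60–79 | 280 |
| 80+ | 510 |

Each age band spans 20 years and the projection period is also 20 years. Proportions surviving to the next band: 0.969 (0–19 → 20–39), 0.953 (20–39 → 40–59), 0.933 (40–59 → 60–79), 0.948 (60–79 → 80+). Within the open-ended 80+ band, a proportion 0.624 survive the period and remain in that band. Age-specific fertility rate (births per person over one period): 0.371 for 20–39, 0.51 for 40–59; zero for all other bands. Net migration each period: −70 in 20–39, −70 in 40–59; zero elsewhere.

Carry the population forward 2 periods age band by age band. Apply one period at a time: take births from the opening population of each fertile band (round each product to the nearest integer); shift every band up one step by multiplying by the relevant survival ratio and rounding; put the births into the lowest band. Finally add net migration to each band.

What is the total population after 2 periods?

4789

[period 1]
Births: 1140 × 0.371 = 423, 1590 × 0.51 = 811 → total 1234
20–39: 460 × 0.969 = 446
40–59: 1140 × 0.953 = 1086
60–79: 1590 × 0.933 = 1483
80+: 280 × 0.948 + 510 × 0.624 = 265 + 318 = 583
Net migration: 20–39 − 70 → 376; 40–59 − 70 → 1016
Population now: 0–19=1234, 20–39=376, 40–59=1016, 60–79=1483, 80+=583
[period 2]
Births: 376 × 0.371 = 139, 1016 × 0.51 = 518 → total 657
20–39: 1234 × 0.969 = 1196
40–59: 376 × 0.953 = 358
60–79: 1016 × 0.933 = 948
80+: 1483 × 0.948 + 583 × 0.624 = 1406 + 364 = 1770
Net migration: 20–39 − 70 → 1126; 40–59 − 70 → 288
Population now: 0–19=657, 20–39=1126, 40–59=288, 60–79=948, 80+=1770
Total after period 2: 657 + 1126 + 288 + 948 + 1770 = 4789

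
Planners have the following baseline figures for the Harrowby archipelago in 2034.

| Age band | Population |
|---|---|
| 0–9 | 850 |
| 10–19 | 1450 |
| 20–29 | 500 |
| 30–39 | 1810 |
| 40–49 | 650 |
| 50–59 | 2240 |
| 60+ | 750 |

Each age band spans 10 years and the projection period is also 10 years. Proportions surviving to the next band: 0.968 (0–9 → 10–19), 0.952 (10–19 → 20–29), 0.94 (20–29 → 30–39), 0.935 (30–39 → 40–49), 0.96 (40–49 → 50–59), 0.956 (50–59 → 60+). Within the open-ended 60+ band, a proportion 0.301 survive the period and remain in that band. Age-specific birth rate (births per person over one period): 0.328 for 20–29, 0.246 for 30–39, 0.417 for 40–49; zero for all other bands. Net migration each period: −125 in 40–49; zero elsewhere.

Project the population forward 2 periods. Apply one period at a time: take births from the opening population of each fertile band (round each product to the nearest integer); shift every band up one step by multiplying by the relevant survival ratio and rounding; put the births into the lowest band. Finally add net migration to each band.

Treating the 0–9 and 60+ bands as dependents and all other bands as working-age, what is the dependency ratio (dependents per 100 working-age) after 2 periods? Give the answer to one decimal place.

53.3

[period 1]
Births: 500 * 0.328 = 164  |  1810 * 0.246 = 445  |  650 * 0.417 = 271 — total 880
10–19: 850 * 0.968 = 823
20–29: 1450 * 0.952 = 1380
30–39: 500 * 0.94 = 470
40–49: 1810 * 0.935 = 1692
50–59: 650 * 0.96 = 624
60+: 2240 * 0.956 + 750 * 0.301 = 2141 + 226 = 2367
Net migration: 40–49 − 125 → 1567
Giving 880 / 823 / 1380 / 470 / 1567 / 624 / 2367.
[period 2]
Births: 1380 * 0.328 = 453  |  470 * 0.246 = 116  |  1567 * 0.417 = 653 — total 1222
10–19: 880 * 0.968 = 852
20–29: 823 * 0.952 = 783
30–39: 1380 * 0.94 = 1297
40–49: 470 * 0.935 = 439
50–59: 1567 * 0.96 = 1504
60+: 624 * 0.956 + 2367 * 0.301 = 597 + 712 = 1309
Net migration: 40–49 − 125 → 314
Giving 1222 / 852 / 783 / 1297 / 314 / 1504 / 1309.
Dependents (band 0–9 + band 60+) = 1222 + 1309 = 2531; working-age = 4750; ratio = 2531/4750 × 100 = 53.3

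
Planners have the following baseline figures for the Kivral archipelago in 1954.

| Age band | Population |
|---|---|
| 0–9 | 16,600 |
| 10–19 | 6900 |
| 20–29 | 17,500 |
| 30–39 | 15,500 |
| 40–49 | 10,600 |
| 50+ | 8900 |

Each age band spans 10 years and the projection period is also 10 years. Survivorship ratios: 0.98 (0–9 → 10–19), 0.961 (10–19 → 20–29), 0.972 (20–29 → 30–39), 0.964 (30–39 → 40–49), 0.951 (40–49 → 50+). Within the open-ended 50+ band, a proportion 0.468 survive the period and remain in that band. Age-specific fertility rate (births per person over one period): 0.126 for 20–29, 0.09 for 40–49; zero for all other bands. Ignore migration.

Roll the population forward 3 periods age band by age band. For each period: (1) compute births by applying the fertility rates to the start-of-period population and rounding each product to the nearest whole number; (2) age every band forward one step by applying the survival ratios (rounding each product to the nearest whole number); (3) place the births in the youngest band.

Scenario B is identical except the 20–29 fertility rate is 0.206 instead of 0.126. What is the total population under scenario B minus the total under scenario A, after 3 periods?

(Bands numbered youngest = 1 to oldest = 6.)
— Period 1 —
Births: 17500 × 0.126 = 2205 ; 10600 × 0.09 = 954 — total 3159
Band 2: 16600 × 0.98 = 16268
Band 3: 6900 × 0.961 = 6631
Band 4: 17500 × 0.972 = 17010
Band 5: 15500 × 0.964 = 14942
Band 6: 10600 × 0.951 + 8900 × 0.468 = 10081 + 4165 = 14246
End of period: [3159, 16268, 6631, 17010, 14942, 14246]
— Period 2 —
Births: 6631 × 0.126 = 836 ; 14942 × 0.09 = 1345 — total 2181
Band 2: 3159 × 0.98 = 3096
Band 3: 16268 × 0.961 = 15634
Band 4: 6631 × 0.972 = 6445
Band 5: 17010 × 0.964 = 16398
Band 6: 14942 × 0.951 + 14246 × 0.468 = 14210 + 6667 = 20877
End of period: [2181, 3096, 15634, 6445, 16398, 20877]
— Period 3 —
Births: 15634 × 0.126 = 1970 ; 16398 × 0.09 = 1476 — total 3446
Band 2: 2181 × 0.98 = 2137
Band 3: 3096 × 0.961 = 2975
Band 4: 15634 × 0.972 = 15196
Band 5: 6445 × 0.964 = 6213
Band 6: 16398 × 0.951 + 20877 × 0.468 = 15594 + 9770 = 25364
End of period: [3446, 2137, 2975, 15196, 6213, 25364]
Scenario A total after 3 periods: 55331
Scenario B projection —
— Period 1 —
Births: 17500 × 0.206 = 3605 ; 10600 × 0.09 = 954 — total 4559
Band 2: 16600 × 0.98 = 16268
Band 3: 6900 × 0.961 = 6631
Band 4: 17500 × 0.972 = 17010
Band 5: 15500 × 0.964 = 14942
Band 6: 10600 × 0.951 + 8900 × 0.468 = 10081 + 4165 = 14246
End of period: [4559, 16268, 6631, 17010, 14942, 14246]
— Period 2 —
Births: 6631 × 0.206 = 1366 ; 14942 × 0.09 = 1345 — total 2711
Band 2: 4559 × 0.98 = 4468
Band 3: 16268 × 0.961 = 15634
Band 4: 6631 × 0.972 = 6445
Band 5: 17010 × 0.964 = 16398
Band 6: 14942 × 0.951 + 14246 × 0.468 = 14210 + 6667 = 20877
End of period: [2711, 4468, 15634, 6445, 16398, 20877]
— Period 3 —
Births: 15634 × 0.206 = 3221 ; 16398 × 0.09 = 1476 — total 4697
Band 2: 2711 × 0.98 = 2657
Band 3: 4468 × 0.961 = 4294
Band 4: 15634 × 0.972 = 15196
Band 5: 6445 × 0.964 = 6213
Band 6: 16398 × 0.951 + 20877 × 0.468 = 15594 + 9770 = 25364
End of period: [4697, 2657, 4294, 15196, 6213, 25364]
Scenario B total after 3 periods: 58421
Difference B − A = 58421 − 55331 = 3090

3090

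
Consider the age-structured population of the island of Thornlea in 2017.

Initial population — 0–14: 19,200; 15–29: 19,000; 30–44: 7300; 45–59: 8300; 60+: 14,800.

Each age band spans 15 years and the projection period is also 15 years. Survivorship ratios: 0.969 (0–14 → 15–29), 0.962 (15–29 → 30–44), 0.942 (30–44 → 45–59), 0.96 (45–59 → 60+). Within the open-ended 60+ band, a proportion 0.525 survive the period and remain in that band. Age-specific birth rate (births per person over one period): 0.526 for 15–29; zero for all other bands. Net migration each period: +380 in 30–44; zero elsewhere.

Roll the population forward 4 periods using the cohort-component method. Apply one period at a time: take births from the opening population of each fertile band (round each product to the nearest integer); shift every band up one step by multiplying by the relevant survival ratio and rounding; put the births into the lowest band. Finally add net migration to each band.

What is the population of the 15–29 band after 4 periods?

4936

[period 1]
Births: 19000 × 0.526 = 9994
15–29: 19200 × 0.969 = 18605
30–44: 19000 × 0.962 = 18278
45–59: 7300 × 0.942 = 6877
60+: 8300 × 0.96 + 14800 × 0.525 = 7968 + 7770 = 15738
Net migration: 30–44 + 380 → 18658
→ [9994, 18605, 18658, 6877, 15738]
[period 2]
Births: 18605 × 0.526 = 9786
15–29: 9994 × 0.969 = 9684
30–44: 18605 × 0.962 = 17898
45–59: 18658 × 0.942 = 17576
60+: 6877 × 0.96 + 15738 × 0.525 = 6602 + 8262 = 14864
Net migration: 30–44 + 380 → 18278
→ [9786, 9684, 18278, 17576, 14864]
[period 3]
Births: 9684 × 0.526 = 5094
15–29: 9786 × 0.969 = 9483
30–44: 9684 × 0.962 = 9316
45–59: 18278 × 0.942 = 17218
60+: 17576 × 0.96 + 14864 × 0.525 = 16873 + 7804 = 24677
Net migration: 30–44 + 380 → 9696
→ [5094, 9483, 9696, 17218, 24677]
[period 4]
Births: 9483 × 0.526 = 4988
15–29: 5094 × 0.969 = 4936
30–44: 9483 × 0.962 = 9123
45–59: 9696 × 0.942 = 9134
60+: 17218 × 0.96 + 24677 × 0.525 = 16529 + 12955 = 29484
Net migration: 30–44 + 380 → 9503
→ [4988, 4936, 9503, 9134, 29484]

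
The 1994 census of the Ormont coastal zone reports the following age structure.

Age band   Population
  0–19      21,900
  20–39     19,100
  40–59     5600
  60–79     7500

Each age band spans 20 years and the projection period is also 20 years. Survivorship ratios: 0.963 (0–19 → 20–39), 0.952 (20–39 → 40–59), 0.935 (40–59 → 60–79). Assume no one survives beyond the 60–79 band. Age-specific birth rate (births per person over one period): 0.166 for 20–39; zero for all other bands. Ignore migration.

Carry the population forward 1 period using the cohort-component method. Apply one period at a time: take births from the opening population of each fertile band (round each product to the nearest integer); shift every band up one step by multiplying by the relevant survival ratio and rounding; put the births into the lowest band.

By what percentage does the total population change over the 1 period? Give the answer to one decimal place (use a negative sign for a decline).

-11.9

Call the bands 1 to 4, youngest first.
Period 1.
Births: 19100 × 0.166 = 3171
Band 2: 21900 × 0.963 = 21090
Band 3: 19100 × 0.952 = 18183
Band 4: 5600 × 0.935 = 5236
→ [3171, 21090, 18183, 5236]
Total: 54100 → 47680; change = -6420; percentage change = -11.9%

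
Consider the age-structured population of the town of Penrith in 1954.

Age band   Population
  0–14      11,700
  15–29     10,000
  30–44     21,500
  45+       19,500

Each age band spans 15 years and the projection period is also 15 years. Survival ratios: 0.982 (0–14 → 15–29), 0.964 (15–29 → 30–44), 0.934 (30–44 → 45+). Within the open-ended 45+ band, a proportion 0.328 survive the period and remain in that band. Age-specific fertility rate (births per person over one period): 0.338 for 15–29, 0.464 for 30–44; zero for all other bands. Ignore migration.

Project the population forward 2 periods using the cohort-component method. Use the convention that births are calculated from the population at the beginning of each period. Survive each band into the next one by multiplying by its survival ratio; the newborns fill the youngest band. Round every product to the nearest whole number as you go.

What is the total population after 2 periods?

[period 1]
Births: 10000 × 0.338 = 3380, 21500 × 0.464 = 9976 ⇒ total 13356
15–29: 11700 × 0.982 = 11489
30–44: 10000 × 0.964 = 9640
45+: 21500 × 0.934 + 19500 × 0.328 = 20081 + 6396 = 26477
Giving 13356 / 11489 / 9640 / 26477.
[period 2]
Births: 11489 × 0.338 = 3883, 9640 × 0.464 = 4473 ⇒ total 8356
15–29: 13356 × 0.982 = 13116
30–44: 11489 × 0.964 = 11075
45+: 9640 × 0.934 + 26477 × 0.328 = 9004 + 8684 = 17688
Giving 8356 / 13116 / 11075 / 17688.
Total after period 2: 8356 + 13116 + 11075 + 17688 = 50235

50235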